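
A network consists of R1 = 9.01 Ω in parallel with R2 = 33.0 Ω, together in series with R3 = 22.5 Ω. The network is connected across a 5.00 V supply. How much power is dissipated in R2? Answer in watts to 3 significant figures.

0.0434 W

Collapse the R1‖R2 pair into one equivalent R_p; then R_p and R3 form a series string.
R_p = (9.01×33.0)/(9.01+33.0) = 7.078 Ω
R_total = R_p + 22.5 = 7.078 + 22.5 = 29.58 Ω
I = V / R_total = 5.00 / 29.58 = 0.1690 A
Voltage across the parallel pair: V_p = I × R_p = 0.1690 × 7.078 = 1.196 V
R2 sits across V_p; its power is V_p²/R.
P_R2 = (1.196)² / 33.0 = 0.04338 W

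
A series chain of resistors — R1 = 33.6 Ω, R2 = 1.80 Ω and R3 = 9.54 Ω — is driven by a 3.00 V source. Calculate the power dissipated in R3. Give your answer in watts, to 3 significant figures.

0.0425 W

Every series element carries the same I. Get I from the total resistance, then P = I² × R3.
R_total = 33.6 + 1.80 + 9.54 = 44.94 Ω
I = V / R_total = 3.00 / 44.94 = 0.06676 A
P_R3 = I² × R3 = (0.06676)² × 9.54 = 0.04251 W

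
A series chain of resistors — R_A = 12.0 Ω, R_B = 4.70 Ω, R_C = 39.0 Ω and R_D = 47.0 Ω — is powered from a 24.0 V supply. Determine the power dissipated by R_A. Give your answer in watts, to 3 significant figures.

In a series string the same current flows through every resistor — find that current, then P = I²R for the one we want.
R_total = 12.0 + 4.70 + 39.0 + 47.0 = 102.7 Ω
I = V / R_total = 24.0 / 102.7 = 0.2337 A
P_R_A = I² × R_A = (0.2337)² × 12.0 = 0.6553 W

0.655 W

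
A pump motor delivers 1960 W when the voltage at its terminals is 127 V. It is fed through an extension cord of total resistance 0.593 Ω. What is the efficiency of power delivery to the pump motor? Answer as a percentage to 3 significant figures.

93.3 %

I = P / V = 1960 / 127 = 15.43 A through the extension cord.
P_line = I² R_line = (15.43)² × 0.593 = 141.2 W
P_source = P_load + P_line = 1960 + 141.2 = 2101 W
η = P_load / P_source = 1960 / 2101 = 0.9328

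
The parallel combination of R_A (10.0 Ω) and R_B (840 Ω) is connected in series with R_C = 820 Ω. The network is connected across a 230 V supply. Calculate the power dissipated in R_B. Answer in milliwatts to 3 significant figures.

Reduce the parallel combination to a single R_p; the circuit then becomes R_p in series with the remaining resistor.
R_p = (10.0×840)/(10.0+840) = 9.882 Ω
R_total = R_p + 820 = 9.882 + 820 = 829.9 Ω
I = V / R_total = 230 / 829.9 = 0.2771 A
Voltage across the parallel pair: V_p = I × R_p = 0.2771 × 9.882 = 2.739 V
R_B has V_p across it, so P = V_p²/R_B.
P_R_B = (2.739)² / 840 = 0.008930 W

8.93 mW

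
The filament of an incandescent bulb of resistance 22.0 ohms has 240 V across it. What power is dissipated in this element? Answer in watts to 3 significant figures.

2620 W

With V across and R both known, P = V²/R gives the dissipation directly.
P = (240 V)² / 22.0 Ω = 2618 W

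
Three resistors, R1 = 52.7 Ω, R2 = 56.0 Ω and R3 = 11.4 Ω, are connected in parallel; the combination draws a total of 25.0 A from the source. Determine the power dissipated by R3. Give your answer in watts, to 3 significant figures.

We need the common branch voltage; get it from I_total × R_eq, then P = V²/R for the branch.
1/R_eq = 1/52.7 + 1/56.0 + 1/11.4 ⇒ R_eq = 8.029 Ω
V = I_total × R_eq = 25.00 × 8.029 = 200.7 V
P_R3 = V² / R3 = (200.7)² / 11.4 = 3534 W

3530 W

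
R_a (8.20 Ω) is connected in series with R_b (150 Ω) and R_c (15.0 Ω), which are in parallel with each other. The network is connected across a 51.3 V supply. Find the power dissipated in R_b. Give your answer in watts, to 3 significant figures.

First combine the parallel branches into one equivalent R_p, then R_a + R_p is a series pair.
R_p = (150×15.0)/(150+15.0) = 13.64 Ω
R_total = 8.20 + 13.64 = 21.84 Ω
I = V / R_total = 51.3 / 21.84 = 2.349 A
Voltage across the parallel pair: V_p = I × R_p = 2.349 × 13.64 = 32.04 V
R_b is across V_p, so use P = V²/R for that branch.
P_R_b = (32.04)² / 150 = 6.842 W

6.84 W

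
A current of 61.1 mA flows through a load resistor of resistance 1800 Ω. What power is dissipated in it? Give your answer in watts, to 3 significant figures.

6.72 W

Current and resistance are given, so P = I²R is the direct form.
P = (0.06110 A)² × 1800 Ω = 6.720 W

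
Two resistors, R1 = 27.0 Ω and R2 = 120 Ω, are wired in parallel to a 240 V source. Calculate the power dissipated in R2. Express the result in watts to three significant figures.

Each parallel branch sees the full supply voltage, so P = V²/R applies directly to the target branch.
P_R2 = V² / R2 = (240)² / 120 Ω = 480.0 W

480 W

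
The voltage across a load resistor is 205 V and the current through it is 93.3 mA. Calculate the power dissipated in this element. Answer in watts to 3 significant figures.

V and I are known directly — P = V I, no intermediate step needed.
P = 205 V × 0.09330 A = 19.13 W

19.1 W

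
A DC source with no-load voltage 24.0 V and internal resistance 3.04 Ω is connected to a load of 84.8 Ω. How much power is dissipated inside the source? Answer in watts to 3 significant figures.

The internal resistance carries the same current as the load; P_int = I²r.
I = ε / (r + R) = 24.0 / (3.04 + 84.8) = 0.2732 A
P_int = I² r = (0.2732)² × 3.04 = 0.2269 W

0.227 W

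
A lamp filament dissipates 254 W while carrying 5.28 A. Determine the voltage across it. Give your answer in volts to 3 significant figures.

From P = V I = I²R = V²/R, with the two given quantities we get V = P / I.
V = 254 / 5.280 = 48.11 V

48.1 V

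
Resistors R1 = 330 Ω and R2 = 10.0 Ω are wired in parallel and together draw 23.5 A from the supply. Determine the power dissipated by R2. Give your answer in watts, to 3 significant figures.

Only the total current is stated, so first find the parallel equivalent to get the voltage across the combination.
1/R_eq = 1/330 + 1/10.0 ⇒ R_eq = 9.706 Ω
V = I_total × R_eq = 23.50 × 9.706 = 228.1 V
P_R2 = V² / R2 = (228.1)² / 10.0 = 5202 W

5200 W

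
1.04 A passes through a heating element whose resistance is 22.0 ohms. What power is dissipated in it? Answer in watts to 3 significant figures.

The current through and the resistance of the element are both given; use P = I²R.
P = (1.040 A)² × 22.0 Ω = 23.80 W

23.8 W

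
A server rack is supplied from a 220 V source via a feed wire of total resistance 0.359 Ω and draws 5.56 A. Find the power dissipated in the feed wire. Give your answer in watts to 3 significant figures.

Line loss is just I²R for the cable — we know both I and R_line directly.
The feed wire carries the full 5.56 A.
P_line = I² R_line = (5.560)² × 0.359 = 11.10 W

11.1 W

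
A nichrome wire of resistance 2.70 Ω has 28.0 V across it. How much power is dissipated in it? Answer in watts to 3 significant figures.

V and R are stated; P = V²/R avoids computing the current.
P = (28.0 V)² / 2.70 Ω = 290.4 W

290 W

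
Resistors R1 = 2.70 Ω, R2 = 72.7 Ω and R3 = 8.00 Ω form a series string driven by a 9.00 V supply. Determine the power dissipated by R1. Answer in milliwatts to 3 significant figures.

31.4 mW

Every series element carries the same I. Get I from the total resistance, then P = I² × R1.
R_total = 2.70 + 72.7 + 8.00 = 83.40 Ω
I = V / R_total = 9.00 / 83.40 = 0.1079 A
P_R1 = I² × R1 = (0.1079)² × 2.70 = 0.03144 W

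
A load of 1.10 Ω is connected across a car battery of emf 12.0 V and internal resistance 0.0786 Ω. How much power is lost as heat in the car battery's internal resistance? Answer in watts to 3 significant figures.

The source's internal resistance is just another series element carrying I; its dissipation is I²r.
I = ε / (r + R) = 12.0 / (0.0786 + 1.10) = 10.18 A
P_int = I² r = (10.18)² × 0.0786 = 8.148 W

8.15 W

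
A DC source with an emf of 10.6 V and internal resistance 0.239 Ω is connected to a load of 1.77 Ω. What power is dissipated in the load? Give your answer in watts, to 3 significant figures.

Load and internal resistance form a series loop — compute the loop current, then the load power via I²R.
I = ε / (r + R) = 10.6 / (0.239 + 1.77) = 5.276 A
P_load = I² R = (5.276)² × 1.77 = 49.27 W

49.3 W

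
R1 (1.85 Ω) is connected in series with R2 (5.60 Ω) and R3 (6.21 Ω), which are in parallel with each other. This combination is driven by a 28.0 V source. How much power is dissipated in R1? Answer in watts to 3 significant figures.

63.1 W

First combine the parallel branches into one equivalent R_p, then R1 + R_p is a series pair.
R_p = (5.60×6.21)/(5.60+6.21) = 2.945 Ω
R_total = 1.85 + 2.945 = 4.795 Ω
I = V / R_total = 28.0 / 4.795 = 5.840 A
R1 carries the full series current, so P = I²R.
P_R1 = (5.840)² × 1.85 = 63.09 W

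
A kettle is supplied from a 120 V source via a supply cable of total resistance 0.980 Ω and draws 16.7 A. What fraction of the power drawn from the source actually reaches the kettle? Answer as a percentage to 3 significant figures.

86.4 %

The supply cable carries the full 16.7 A.
P_line = I² R_line = (16.70)² × 0.980 = 273.3 W
P_source = V I = 120 × 16.70 = 2004 W; P_load = 1731 W
η = P_load / P_source = 1731 / 2004 = 0.8636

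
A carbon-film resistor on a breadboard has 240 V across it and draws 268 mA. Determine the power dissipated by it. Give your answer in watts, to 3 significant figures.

Since both terminal voltage and current are stated, P = V I gives the power in one step.
P = 240 V × 0.2680 A = 64.32 W

64.3 W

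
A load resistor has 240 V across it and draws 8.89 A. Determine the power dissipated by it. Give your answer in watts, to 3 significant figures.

2130 W

Both the voltage across and the current through the element are known, so P = V I applies directly.
P = 240 V × 8.890 A = 2134 W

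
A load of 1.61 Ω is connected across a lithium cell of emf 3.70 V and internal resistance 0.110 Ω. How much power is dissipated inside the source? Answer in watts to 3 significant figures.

The internal resistance carries the same current as the load; P_int = I²r.
I = ε / (r + R) = 3.70 / (0.110 + 1.61) = 2.151 A
P_int = I² r = (2.151)² × 0.110 = 0.5090 W

0.509 W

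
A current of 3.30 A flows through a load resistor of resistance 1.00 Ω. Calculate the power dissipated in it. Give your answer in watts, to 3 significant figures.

The current through and the resistance of the element are both given; use P = I²R.
P = (3.300 A)² × 1.00 Ω = 10.89 W

10.9 W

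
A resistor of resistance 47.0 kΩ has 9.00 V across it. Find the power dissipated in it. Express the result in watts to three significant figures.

0.00172 W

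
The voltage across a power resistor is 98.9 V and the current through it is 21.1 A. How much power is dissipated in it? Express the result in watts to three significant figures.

2090 W

With V and I both given, power follows immediately from P = V I.
P = 98.9 V × 21.10 A = 2087 W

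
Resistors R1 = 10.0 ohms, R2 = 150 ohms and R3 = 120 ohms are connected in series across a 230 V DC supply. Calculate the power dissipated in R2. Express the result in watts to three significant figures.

101 W

Every series element carries the same I. Get I from the total resistance, then P = I² × R2.
R_total = 10.0 + 150 + 120 = 280.0 Ω
I = V / R_total = 230 / 280.0 = 0.8214 A
P_R2 = I² × R2 = (0.8214)² × 150 = 101.2 W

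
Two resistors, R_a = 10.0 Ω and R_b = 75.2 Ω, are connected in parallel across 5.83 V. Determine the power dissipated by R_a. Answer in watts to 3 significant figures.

The supply voltage appears across each parallel branch — just use P = V²/R_a.
P_R_a = V² / R_a = (5.83)² / 10.0 Ω = 3.399 W

3.40 W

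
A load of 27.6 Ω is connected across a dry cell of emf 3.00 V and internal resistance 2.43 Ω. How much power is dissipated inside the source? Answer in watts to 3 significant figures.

0.0243 W

Internal loss is I²r, with I set by the total series resistance r+R.
I = ε / (r + R) = 3.00 / (2.43 + 27.6) = 0.09990 A
P_int = I² r = (0.09990)² × 2.43 = 0.02425 W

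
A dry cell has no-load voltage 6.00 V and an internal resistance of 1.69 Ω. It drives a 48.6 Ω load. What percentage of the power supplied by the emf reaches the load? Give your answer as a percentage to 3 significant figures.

96.6 %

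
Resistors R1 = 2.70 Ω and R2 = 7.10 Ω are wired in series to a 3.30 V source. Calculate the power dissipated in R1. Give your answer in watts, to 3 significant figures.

0.306 W

The current is common to all series resistors; compute it, then apply P = I²R for the target.
R_total = 2.70 + 7.10 = 9.800 Ω
I = V / R_total = 3.30 / 9.800 = 0.3367 A
P_R1 = I² × R1 = (0.3367)² × 2.70 = 0.3062 W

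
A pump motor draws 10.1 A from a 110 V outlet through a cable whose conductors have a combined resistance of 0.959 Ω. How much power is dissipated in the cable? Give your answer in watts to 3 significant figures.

Only the current and the line resistance are needed for the I²R loss.
The cable carries the full 10.1 A.
P_line = I² R_line = (10.10)² × 0.959 = 97.83 W

97.8 W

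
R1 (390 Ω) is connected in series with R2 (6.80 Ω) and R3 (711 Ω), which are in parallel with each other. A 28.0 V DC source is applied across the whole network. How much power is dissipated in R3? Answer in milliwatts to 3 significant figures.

Replace R2 and R3 with their parallel equivalent so the circuit becomes R1 in series with R_p.
R_p = (6.80×711)/(6.80+711) = 6.736 Ω
R_total = 390 + 6.736 = 396.7 Ω
I = V / R_total = 28.0 / 396.7 = 0.07058 A
Voltage across the parallel pair: V_p = I × R_p = 0.07058 × 6.736 = 0.4754 V
With V_p across R3, its power is V_p²/R3.
P_R3 = (0.4754)² / 711 = 0.0003178 W

0.318 mW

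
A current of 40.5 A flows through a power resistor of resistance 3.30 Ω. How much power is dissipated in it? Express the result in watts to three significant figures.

5410 W

Knowing I and R, the power is just I²R — no need to find V first.
P = (40.50 A)² × 3.30 Ω = 5413 W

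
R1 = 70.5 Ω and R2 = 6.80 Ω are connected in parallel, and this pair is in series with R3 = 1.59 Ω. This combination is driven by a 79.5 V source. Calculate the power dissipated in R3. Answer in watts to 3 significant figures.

166 W

Combine R1 and R2 into their parallel equivalent first, reducing the network to two series resistors.
R_p = (70.5×6.80)/(70.5+6.80) = 6.202 Ω
R_total = R_p + 1.59 = 6.202 + 1.59 = 7.792 Ω
I = V / R_total = 79.5 / 7.792 = 10.20 A
R3 is the series element, so its power is I²R.
P_R3 = (10.20)² × 1.59 = 165.5 W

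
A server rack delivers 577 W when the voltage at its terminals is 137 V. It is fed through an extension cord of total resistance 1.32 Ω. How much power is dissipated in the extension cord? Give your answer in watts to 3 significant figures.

23.4 W

Only the current and the line resistance are needed for the I²R loss.
I = P / V = 577 / 137 = 4.212 A through the extension cord.
P_line = I² R_line = (4.212)² × 1.32 = 23.41 W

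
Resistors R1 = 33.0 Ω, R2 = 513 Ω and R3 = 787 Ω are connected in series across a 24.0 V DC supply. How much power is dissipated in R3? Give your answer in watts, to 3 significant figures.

0.255 W

Since the resistors are in series they all carry the loop current I = V/R_total; the power in any one is I²R.
R_total = 33.0 + 513 + 787 = 1333 Ω
I = V / R_total = 24.0 / 1333 = 0.01800 A
P_R3 = I² × R3 = (0.01800)² × 787 = 0.2551 W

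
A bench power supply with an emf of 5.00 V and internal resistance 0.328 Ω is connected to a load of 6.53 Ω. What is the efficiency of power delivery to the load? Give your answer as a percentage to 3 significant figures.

95.2 %

Efficiency is P_load / P_total. With a series r and R sharing the same I, P = I²R for each, so η = R/(R+r).
η = R / (R + r) = 6.53 / (6.53 + 0.328) = 0.9522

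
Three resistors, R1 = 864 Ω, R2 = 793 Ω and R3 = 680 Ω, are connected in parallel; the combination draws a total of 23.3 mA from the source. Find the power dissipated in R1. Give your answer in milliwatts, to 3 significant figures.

41.5 mW

We need the common branch voltage; get it from I_total × R_eq, then P = V²/R for the branch.
1/R_eq = 1/864 + 1/793 + 1/680 ⇒ R_eq = 257.1 Ω
V = I_total × R_eq = 0.02330 × 257.1 = 5.991 V
P_R1 = V² / R1 = (5.991)² / 864 = 0.04154 W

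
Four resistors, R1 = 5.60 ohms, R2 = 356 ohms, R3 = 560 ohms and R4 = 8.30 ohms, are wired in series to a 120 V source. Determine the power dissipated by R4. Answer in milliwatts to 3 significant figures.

The current is common to all series resistors; compute it, then apply P = I²R for the target.
R_total = 5.60 + 356 + 560 + 8.30 = 929.9 Ω
I = V / R_total = 120 / 929.9 = 0.1290 A
P_R4 = I² × R4 = (0.1290)² × 8.30 = 0.1382 W

138 mW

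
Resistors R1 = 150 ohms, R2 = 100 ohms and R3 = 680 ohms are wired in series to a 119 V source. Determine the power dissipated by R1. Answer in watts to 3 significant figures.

Every series element carries the same I. Get I from the total resistance, then P = I² × R1.
R_total = 150 + 100 + 680 = 930.0 Ω
I = V / R_total = 119 / 930.0 = 0.1280 A
P_R1 = I² × R1 = (0.1280)² × 150 = 2.456 W

2.46 W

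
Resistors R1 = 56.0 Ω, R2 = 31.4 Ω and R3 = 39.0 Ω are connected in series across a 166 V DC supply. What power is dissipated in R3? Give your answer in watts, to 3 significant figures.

In a series string the same current flows through every resistor — find that current, then P = I²R for the one we want.
R_total = 56.0 + 31.4 + 39.0 = 126.4 Ω
I = V / R_total = 166 / 126.4 = 1.313 A
P_R3 = I² × R3 = (1.313)² × 39.0 = 67.26 W

67.3 W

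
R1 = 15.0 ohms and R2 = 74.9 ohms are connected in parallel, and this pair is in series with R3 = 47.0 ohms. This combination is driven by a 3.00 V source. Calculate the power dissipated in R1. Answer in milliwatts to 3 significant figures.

26.5 mW

Collapse the R1‖R2 pair into one equivalent R_p; then R_p and R3 form a series string.
R_p = (15.0×74.9)/(15.0+74.9) = 12.50 Ω
R_total = R_p + 47.0 = 12.50 + 47.0 = 59.50 Ω
I = V / R_total = 3.00 / 59.50 = 0.05042 A
Voltage across the parallel pair: V_p = I × R_p = 0.05042 × 12.50 = 0.6301 V
R1 has V_p across it, so P = V_p²/R1.
P_R1 = (0.6301)² / 15.0 = 0.02647 W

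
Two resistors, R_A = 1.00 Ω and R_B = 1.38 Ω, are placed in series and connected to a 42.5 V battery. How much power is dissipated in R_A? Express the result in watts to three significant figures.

319 W

The current is common to all series resistors; compute it, then apply P = I²R for the target.
R_total = 1.00 + 1.38 = 2.380 Ω
I = V / R_total = 42.5 / 2.380 = 17.86 A
P_R_A = I² × R_A = (17.86)² × 1.00 = 318.9 W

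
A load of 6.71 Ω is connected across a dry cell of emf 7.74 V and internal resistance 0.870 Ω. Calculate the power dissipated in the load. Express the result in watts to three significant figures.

7.00 W

Load and internal resistance form a series loop — compute the loop current, then the load power via I²R.
I = ε / (r + R) = 7.74 / (0.870 + 6.71) = 1.021 A
P_load = I² R = (1.021)² × 6.71 = 6.996 W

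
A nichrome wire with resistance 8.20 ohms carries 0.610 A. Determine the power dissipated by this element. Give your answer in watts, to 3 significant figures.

Current and resistance are given, so P = I²R is the direct form.
P = (0.6100 A)² × 8.20 Ω = 3.051 W

3.05 W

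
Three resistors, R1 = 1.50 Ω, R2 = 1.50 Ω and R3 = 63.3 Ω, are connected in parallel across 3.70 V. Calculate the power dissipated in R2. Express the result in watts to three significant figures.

Parallel branches share the same voltage; P = V²/R gives the branch power in one step.
P_R2 = V² / R2 = (3.70)² / 1.50 Ω = 9.127 W

9.13 W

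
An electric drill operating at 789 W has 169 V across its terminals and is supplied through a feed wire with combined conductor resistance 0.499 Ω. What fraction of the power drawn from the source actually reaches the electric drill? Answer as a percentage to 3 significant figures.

98.6 %

I = P / V = 789 / 169 = 4.669 A through the feed wire.
P_line = I² R_line = (4.669)² × 0.499 = 10.88 W
P_source = P_load + P_line = 789.0 + 10.88 = 799.9 W
η = P_load / P_source = 789.0 / 799.9 = 0.9864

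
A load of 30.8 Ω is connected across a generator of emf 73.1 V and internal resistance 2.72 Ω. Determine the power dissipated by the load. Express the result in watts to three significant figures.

Find the circuit current first, then P = I²R for the load (series elements share I).
I = ε / (r + R) = 73.1 / (2.72 + 30.8) = 2.181 A
P_load = I² R = (2.181)² × 30.8 = 146.5 W

146 W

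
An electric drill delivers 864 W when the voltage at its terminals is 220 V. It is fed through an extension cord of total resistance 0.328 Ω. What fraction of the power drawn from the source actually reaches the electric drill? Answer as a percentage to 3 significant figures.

99.4 %

I = P / V = 864 / 220 = 3.927 A through the extension cord.
P_line = I² R_line = (3.927)² × 0.328 = 5.059 W
P_source = P_load + P_line = 864.0 + 5.059 = 869.1 W
η = P_load / P_source = 864.0 / 869.1 = 0.9942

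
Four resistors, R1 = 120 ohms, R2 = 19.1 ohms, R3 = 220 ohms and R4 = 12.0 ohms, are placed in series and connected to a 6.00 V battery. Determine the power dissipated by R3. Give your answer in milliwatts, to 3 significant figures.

In a series string the same current flows through every resistor — find that current, then P = I²R for the one we want.
R_total = 120 + 19.1 + 220 + 12.0 = 371.1 Ω
I = V / R_total = 6.00 / 371.1 = 0.01617 A
P_R3 = I² × R3 = (0.01617)² × 220 = 0.05751 W

57.5 mW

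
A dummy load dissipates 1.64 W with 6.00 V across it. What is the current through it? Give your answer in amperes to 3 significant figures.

Rearranging the power relation for the two known quantities gives I = P / V.
I = 1.64 / 6.00 = 0.2733 A

0.273 A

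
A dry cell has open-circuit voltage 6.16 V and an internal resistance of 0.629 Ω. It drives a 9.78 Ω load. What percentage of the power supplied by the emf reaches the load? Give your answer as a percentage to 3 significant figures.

η = P_load/(P_load+P_int) = I²R/(I²R+I²r) = R/(R+r) — the I² cancels for series elements.
η = R / (R + r) = 9.78 / (9.78 + 0.629) = 0.9396

94.0 %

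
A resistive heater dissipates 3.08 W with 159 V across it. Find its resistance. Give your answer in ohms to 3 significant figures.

The two known quantities fix the third via R = V² / P.
R = (159)² / 3.08 = 8208 Ω

8210 Ω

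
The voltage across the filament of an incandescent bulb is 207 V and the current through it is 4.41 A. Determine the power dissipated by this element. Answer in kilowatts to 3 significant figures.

V and I are known directly — P = V I, no intermediate step needed.
P = 207 V × 4.410 A = 912.9 W

0.913 kW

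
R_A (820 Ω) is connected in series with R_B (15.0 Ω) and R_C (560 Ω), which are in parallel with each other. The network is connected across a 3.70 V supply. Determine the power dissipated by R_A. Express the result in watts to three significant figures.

Collapse R_B‖R_C to a single equivalent, reducing the network to two series elements.
R_p = (15.0×560)/(15.0+560) = 14.61 Ω
R_total = 820 + 14.61 = 834.6 Ω
I = V / R_total = 3.70 / 834.6 = 0.004433 A
All the current flows through R_A; use P = I²R.
P_R_A = (0.004433)² × 820 = 0.01612 W

0.0161 W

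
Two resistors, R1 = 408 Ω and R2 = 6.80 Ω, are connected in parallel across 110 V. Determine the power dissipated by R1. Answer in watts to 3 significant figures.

29.7 W

Each parallel branch sees the full supply voltage, so P = V²/R applies directly to the target branch.
P_R1 = V² / R1 = (110)² / 408 Ω = 29.66 W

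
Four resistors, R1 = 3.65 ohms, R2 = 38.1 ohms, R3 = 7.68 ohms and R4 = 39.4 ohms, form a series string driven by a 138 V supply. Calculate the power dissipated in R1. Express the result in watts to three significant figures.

8.81 W

Series elements share the same current, so find I first, then use P = I²R.
R_total = 3.65 + 38.1 + 7.68 + 39.4 = 88.83 Ω
I = V / R_total = 138 / 88.83 = 1.554 A
P_R1 = I² × R1 = (1.554)² × 3.65 = 8.809 W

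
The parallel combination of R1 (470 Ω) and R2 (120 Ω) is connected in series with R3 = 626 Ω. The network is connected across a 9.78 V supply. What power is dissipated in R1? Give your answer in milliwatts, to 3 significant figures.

3.57 mW

First find R_p for the parallel pair, then treat R_p + R3 as a series loop.
R_p = (470×120)/(470+120) = 95.59 Ω
R_total = R_p + 626 = 95.59 + 626 = 721.6 Ω
I = V / R_total = 9.78 / 721.6 = 0.01355 A
Voltage across the parallel pair: V_p = I × R_p = 0.01355 × 95.59 = 1.296 V
R1 has V_p across it, so P = V_p²/R1.
P_R1 = (1.296)² / 470 = 0.003571 W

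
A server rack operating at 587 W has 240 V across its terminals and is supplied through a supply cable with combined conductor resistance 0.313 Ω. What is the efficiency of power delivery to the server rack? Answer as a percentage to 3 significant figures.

I = P / V = 587 / 240 = 2.446 A through the supply cable.
P_line = I² R_line = (2.446)² × 0.313 = 1.872 W
P_source = P_load + P_line = 587.0 + 1.872 = 588.9 W
η = P_load / P_source = 587.0 / 588.9 = 0.9968

99.7 %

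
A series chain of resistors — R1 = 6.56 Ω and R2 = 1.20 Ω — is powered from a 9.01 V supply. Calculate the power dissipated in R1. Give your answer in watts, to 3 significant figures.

Every series element carries the same I. Get I from the total resistance, then P = I² × R1.
R_total = 6.56 + 1.20 = 7.760 Ω
I = V / R_total = 9.01 / 7.760 = 1.161 A
P_R1 = I² × R1 = (1.161)² × 6.56 = 8.844 W

8.84 W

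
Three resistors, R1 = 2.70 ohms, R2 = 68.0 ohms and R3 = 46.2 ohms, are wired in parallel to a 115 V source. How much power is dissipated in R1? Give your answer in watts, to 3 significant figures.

4900 W

Parallel branches share the same voltage; P = V²/R gives the branch power in one step.
P_R1 = V² / R1 = (115)² / 2.70 Ω = 4898 W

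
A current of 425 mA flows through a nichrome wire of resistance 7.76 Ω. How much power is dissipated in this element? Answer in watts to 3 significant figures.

1.40 W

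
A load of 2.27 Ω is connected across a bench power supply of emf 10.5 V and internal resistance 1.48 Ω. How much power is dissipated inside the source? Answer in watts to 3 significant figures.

r is in series with the load, so it carries the full circuit current — the loss in it is I²r.
I = ε / (r + R) = 10.5 / (1.48 + 2.27) = 2.800 A
P_int = I² r = (2.800)² × 1.48 = 11.60 W

11.6 W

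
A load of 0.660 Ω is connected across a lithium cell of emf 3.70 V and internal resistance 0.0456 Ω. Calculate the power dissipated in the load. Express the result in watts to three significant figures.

18.1 W

With r and R in series, I = ε/(r+R); the load dissipates I²R.
I = ε / (r + R) = 3.70 / (0.0456 + 0.660) = 5.244 A
P_load = I² R = (5.244)² × 0.660 = 18.15 W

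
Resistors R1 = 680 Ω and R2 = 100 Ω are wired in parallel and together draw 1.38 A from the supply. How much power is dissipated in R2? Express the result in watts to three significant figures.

Only the total current is stated, so first find the parallel equivalent to get the voltage across the combination.
1/R_eq = 1/680 + 1/100 ⇒ R_eq = 87.18 Ω
V = I_total × R_eq = 1.380 × 87.18 = 120.3 V
P_R2 = V² / R2 = (120.3)² / 100 = 144.7 W

145 W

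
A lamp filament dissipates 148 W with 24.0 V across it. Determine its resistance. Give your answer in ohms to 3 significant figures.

3.89 Ω

From P = V I = I²R = V²/R, with the two given quantities we get R = V² / P.
R = (24.0)² / 148 = 3.892 Ω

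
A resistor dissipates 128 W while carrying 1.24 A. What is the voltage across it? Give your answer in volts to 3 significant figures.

The two known quantities fix the third via V = P / I.
V = 128 / 1.240 = 103.2 V

103 V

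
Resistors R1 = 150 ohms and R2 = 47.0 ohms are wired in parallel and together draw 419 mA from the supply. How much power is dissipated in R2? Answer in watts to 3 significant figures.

4.78 W

The branches share the same voltage, but only the total current is given — find V from the equivalent resistance first.
1/R_eq = 1/150 + 1/47.0 ⇒ R_eq = 35.79 Ω
V = I_total × R_eq = 0.4190 × 35.79 = 14.99 V
P_R2 = V² / R2 = (14.99)² / 47.0 = 4.784 W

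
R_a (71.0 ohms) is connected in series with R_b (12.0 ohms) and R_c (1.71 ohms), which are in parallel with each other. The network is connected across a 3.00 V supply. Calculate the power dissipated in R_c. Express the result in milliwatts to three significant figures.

2.24 mW

Collapse R_b‖R_c to a single equivalent, reducing the network to two series elements.
R_p = (12.0×1.71)/(12.0+1.71) = 1.497 Ω
R_total = 71.0 + 1.497 = 72.50 Ω
I = V / R_total = 3.00 / 72.50 = 0.04138 A
Voltage across the parallel pair: V_p = I × R_p = 0.04138 × 1.497 = 0.06194 V
With V_p across R_c, its power is V_p²/R_c.
P_R_c = (0.06194)² / 1.71 = 0.002243 W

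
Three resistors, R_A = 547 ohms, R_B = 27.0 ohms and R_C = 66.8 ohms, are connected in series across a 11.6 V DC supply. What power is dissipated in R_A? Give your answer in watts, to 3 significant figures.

Since the resistors are in series they all carry the loop current I = V/R_total; the power in any one is I²R.
R_total = 547 + 27.0 + 66.8 = 640.8 Ω
I = V / R_total = 11.6 / 640.8 = 0.01810 A
P_R_A = I² × R_A = (0.01810)² × 547 = 0.1792 W

0.179 W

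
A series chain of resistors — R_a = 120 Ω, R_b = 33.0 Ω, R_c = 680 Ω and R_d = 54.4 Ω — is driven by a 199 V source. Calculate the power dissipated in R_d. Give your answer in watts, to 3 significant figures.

The current is common to all series resistors; compute it, then apply P = I²R for the target.
R_total = 120 + 33.0 + 680 + 54.4 = 887.4 Ω
I = V / R_total = 199 / 887.4 = 0.2243 A
P_R_d = I² × R_d = (0.2243)² × 54.4 = 2.736 W

2.74 W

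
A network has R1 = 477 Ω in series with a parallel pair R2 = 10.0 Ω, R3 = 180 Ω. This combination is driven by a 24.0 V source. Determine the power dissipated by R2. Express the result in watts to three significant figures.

0.0218 W

First combine the parallel branches into one equivalent R_p, then R1 + R_p is a series pair.
R_p = (10.0×180)/(10.0+180) = 9.474 Ω
R_total = 477 + 9.474 = 486.5 Ω
I = V / R_total = 24.0 / 486.5 = 0.04933 A
Voltage across the parallel pair: V_p = I × R_p = 0.04933 × 9.474 = 0.4674 V
With V_p across R2, its power is V_p²/R2.
P_R2 = (0.4674)² / 10.0 = 0.02184 W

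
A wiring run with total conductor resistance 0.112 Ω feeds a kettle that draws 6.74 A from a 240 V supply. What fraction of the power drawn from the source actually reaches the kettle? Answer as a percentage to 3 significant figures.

The wiring run carries the full 6.74 A.
P_line = I² R_line = (6.740)² × 0.112 = 5.088 W
P_source = V I = 240 × 6.740 = 1618 W; P_load = 1613 W
η = P_load / P_source = 1613 / 1618 = 0.9969

99.7 %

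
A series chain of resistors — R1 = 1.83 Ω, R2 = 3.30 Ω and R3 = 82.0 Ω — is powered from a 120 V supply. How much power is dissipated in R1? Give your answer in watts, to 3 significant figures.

3.47 W

The current is common to all series resistors; compute it, then apply P = I²R for the target.
R_total = 1.83 + 3.30 + 82.0 = 87.13 Ω
I = V / R_total = 120 / 87.13 = 1.377 A
P_R1 = I² × R1 = (1.377)² × 1.83 = 3.471 W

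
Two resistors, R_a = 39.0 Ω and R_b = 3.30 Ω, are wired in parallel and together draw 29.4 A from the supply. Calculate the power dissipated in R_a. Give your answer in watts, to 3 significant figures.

205 W

We need the common branch voltage; get it from I_total × R_eq, then P = V²/R for the branch.
1/R_eq = 1/39.0 + 1/3.30 ⇒ R_eq = 3.043 Ω
V = I_total × R_eq = 29.40 × 3.043 = 89.45 V
P_R_a = V² / R_a = (89.45)² / 39.0 = 205.2 W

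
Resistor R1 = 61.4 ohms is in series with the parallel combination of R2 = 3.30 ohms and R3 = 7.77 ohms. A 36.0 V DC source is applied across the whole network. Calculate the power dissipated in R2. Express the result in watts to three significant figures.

Reduce the parallel pair to R_p first; the network is then a simple series string.
R_p = (3.30×7.77)/(3.30+7.77) = 2.316 Ω
R_total = 61.4 + 2.316 = 63.72 Ω
I = V / R_total = 36.0 / 63.72 = 0.5650 A
Voltage across the parallel pair: V_p = I × R_p = 0.5650 × 2.316 = 1.309 V
R2 is across V_p, so use P = V²/R for that branch.
P_R2 = (1.309)² / 3.30 = 0.5190 W

0.519 W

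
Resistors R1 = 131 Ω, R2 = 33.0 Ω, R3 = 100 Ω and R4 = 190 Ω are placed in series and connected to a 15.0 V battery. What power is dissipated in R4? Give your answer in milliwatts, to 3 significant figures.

207 mW

Every series element carries the same I. Get I from the total resistance, then P = I² × R4.
R_total = 131 + 33.0 + 100 + 190 = 454.0 Ω
I = V / R_total = 15.0 / 454.0 = 0.03304 A
P_R4 = I² × R4 = (0.03304)² × 190 = 0.2074 W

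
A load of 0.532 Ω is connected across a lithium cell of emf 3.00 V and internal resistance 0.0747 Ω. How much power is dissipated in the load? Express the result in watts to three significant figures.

Load and internal resistance form a series loop — compute the loop current, then the load power via I²R.
I = ε / (r + R) = 3.00 / (0.0747 + 0.532) = 4.945 A
P_load = I² R = (4.945)² × 0.532 = 13.01 W

13.0 W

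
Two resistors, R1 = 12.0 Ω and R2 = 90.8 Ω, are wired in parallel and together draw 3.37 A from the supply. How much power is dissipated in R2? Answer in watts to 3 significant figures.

14.1 W

We need the common branch voltage; get it from I_total × R_eq, then P = V²/R for the branch.
1/R_eq = 1/12.0 + 1/90.8 ⇒ R_eq = 10.60 Ω
V = I_total × R_eq = 3.370 × 10.60 = 35.72 V
P_R2 = V² / R2 = (35.72)² / 90.8 = 14.05 W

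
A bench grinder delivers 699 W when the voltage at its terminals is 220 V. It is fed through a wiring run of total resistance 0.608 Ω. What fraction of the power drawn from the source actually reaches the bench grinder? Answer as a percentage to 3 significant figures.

99.1 %

I = P / V = 699 / 220 = 3.177 A through the wiring run.
P_line = I² R_line = (3.177)² × 0.608 = 6.138 W
P_source = P_load + P_line = 699.0 + 6.138 = 705.1 W
η = P_load / P_source = 699.0 / 705.1 = 0.9913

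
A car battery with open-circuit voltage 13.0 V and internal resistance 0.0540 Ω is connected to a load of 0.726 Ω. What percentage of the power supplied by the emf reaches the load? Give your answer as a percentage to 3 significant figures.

Efficiency is P_load / P_total. With a series r and R sharing the same I, P = I²R for each, so η = R/(R+r).
η = R / (R + r) = 0.726 / (0.726 + 0.0540) = 0.9308

93.1 %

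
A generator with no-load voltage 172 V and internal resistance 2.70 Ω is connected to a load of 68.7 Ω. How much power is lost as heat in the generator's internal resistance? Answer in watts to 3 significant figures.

15.7 W

The internal resistance carries the same current as the load; P_int = I²r.
I = ε / (r + R) = 172 / (2.70 + 68.7) = 2.409 A
P_int = I² r = (2.409)² × 2.70 = 15.67 W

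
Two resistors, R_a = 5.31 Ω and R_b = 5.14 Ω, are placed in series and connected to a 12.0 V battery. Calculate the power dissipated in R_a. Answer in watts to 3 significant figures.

7.00 W

Series elements share the same current, so find I first, then use P = I²R.
R_total = 5.31 + 5.14 = 10.45 Ω
I = V / R_total = 12.0 / 10.45 = 1.148 A
P_R_a = I² × R_a = (1.148)² × 5.31 = 7.002 W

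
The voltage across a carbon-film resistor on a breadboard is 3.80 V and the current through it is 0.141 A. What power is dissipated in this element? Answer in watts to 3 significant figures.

0.536 W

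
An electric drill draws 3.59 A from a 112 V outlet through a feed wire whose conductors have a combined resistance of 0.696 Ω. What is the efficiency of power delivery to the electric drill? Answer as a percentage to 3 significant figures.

The feed wire carries the full 3.59 A.
P_line = I² R_line = (3.590)² × 0.696 = 8.970 W
P_source = V I = 112 × 3.590 = 402.1 W; P_load = 393.1 W
η = P_load / P_source = 393.1 / 402.1 = 0.9777

97.8 %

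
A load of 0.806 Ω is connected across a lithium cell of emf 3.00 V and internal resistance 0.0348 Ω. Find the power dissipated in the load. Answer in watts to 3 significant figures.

Load and internal resistance form a series loop — compute the loop current, then the load power via I²R.
I = ε / (r + R) = 3.00 / (0.0348 + 0.806) = 3.568 A
P_load = I² R = (3.568)² × 0.806 = 10.26 W

10.3 W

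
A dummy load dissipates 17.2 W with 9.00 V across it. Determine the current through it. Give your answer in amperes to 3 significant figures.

From P = V I = I²R = V²/R, with the two given quantities we get I = P / V.
I = 17.2 / 9.00 = 1.911 A

1.91 A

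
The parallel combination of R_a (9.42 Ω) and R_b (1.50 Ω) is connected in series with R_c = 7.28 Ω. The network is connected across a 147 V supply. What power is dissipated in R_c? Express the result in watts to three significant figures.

2140 W

Combine R_a and R_b into their parallel equivalent first, reducing the network to two series resistors.
R_p = (9.42×1.50)/(9.42+1.50) = 1.294 Ω
R_total = R_p + 7.28 = 1.294 + 7.28 = 8.574 Ω
I = V / R_total = 147 / 8.574 = 17.14 A
R_c carries the full series current, so P = I²R.
P_R_c = (17.14)² × 7.28 = 2140 W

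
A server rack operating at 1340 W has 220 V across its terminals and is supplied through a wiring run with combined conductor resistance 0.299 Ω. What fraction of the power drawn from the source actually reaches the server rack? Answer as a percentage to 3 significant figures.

99.2 %

I = P / V = 1340 / 220 = 6.091 A through the wiring run.
P_line = I² R_line = (6.091)² × 0.299 = 11.09 W
P_source = P_load + P_line = 1340 + 11.09 = 1351 W
η = P_load / P_source = 1340 / 1351 = 0.9918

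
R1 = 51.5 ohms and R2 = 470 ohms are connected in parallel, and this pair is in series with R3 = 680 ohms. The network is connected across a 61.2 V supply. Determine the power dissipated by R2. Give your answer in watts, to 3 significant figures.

Collapse the R1‖R2 pair into one equivalent R_p; then R_p and R3 form a series string.
R_p = (51.5×470)/(51.5+470) = 46.41 Ω
R_total = R_p + 680 = 46.41 + 680 = 726.4 Ω
I = V / R_total = 61.2 / 726.4 = 0.08425 A
Voltage across the parallel pair: V_p = I × R_p = 0.08425 × 46.41 = 3.910 V
R2 sits across V_p; its power is V_p²/R.
P_R2 = (3.910)² / 470 = 0.03253 W

0.0325 W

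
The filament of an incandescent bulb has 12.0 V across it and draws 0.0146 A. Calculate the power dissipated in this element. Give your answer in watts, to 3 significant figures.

0.175 W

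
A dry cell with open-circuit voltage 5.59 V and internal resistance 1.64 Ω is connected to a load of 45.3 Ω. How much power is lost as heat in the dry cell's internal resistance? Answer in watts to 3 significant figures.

0.0233 W

The internal resistance carries the same current as the load; P_int = I²r.
I = ε / (r + R) = 5.59 / (1.64 + 45.3) = 0.1191 A
P_int = I² r = (0.1191)² × 1.64 = 0.02326 W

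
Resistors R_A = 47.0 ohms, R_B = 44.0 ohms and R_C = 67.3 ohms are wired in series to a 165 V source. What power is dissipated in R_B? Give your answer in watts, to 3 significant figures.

47.8 W

Every series element carries the same I. Get I from the total resistance, then P = I² × R_B.
R_total = 47.0 + 44.0 + 67.3 = 158.3 Ω
I = V / R_total = 165 / 158.3 = 1.042 A
P_R_B = I² × R_B = (1.042)² × 44.0 = 47.80 W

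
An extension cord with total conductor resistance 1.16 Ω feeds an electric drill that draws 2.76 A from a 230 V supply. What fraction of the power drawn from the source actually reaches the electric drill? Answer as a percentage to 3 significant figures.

The extension cord carries the full 2.76 A.
P_line = I² R_line = (2.760)² × 1.16 = 8.836 W
P_source = V I = 230 × 2.760 = 634.8 W; P_load = 626.0 W
η = P_load / P_source = 626.0 / 634.8 = 0.9861

98.6 %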